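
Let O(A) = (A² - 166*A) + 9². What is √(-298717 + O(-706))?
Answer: 2*√79249 ≈ 563.02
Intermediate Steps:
O(A) = 81 + A² - 166*A (O(A) = (A² - 166*A) + 81 = 81 + A² - 166*A)
√(-298717 + O(-706)) = √(-298717 + (81 + (-706)² - 166*(-706))) = √(-298717 + (81 + 498436 + 117196)) = √(-298717 + 615713) = √316996 = 2*√79249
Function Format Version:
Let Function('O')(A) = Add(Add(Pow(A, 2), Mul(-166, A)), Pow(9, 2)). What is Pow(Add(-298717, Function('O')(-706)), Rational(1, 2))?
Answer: Mul(2, Pow(79249, Rational(1, 2))) ≈ 563.02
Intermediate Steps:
Function('O')(A) = Add(81, Pow(A, 2), Mul(-166, A)) (Function('O')(A) = Add(Add(Pow(A, 2), Mul(-166, A)), 81) = Add(81, Pow(A, 2), Mul(-166, A)))
Pow(Add(-298717, Function('O')(-706)), Rational(1, 2)) = Pow(Add(-298717, Add(81, Pow(-706, 2), Mul(-166, -706))), Rational(1, 2)) = Pow(Add(-298717, Add(81, 498436, 117196)), Rational(1, 2)) = Pow(Add(-298717, 615713), Rational(1, 2)) = Pow(316996, Rational(1, 2)) = Mul(2, Pow(79249, Rational(1, 2)))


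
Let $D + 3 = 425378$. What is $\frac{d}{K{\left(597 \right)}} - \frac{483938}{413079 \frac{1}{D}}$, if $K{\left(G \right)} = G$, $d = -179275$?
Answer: $- \frac{13663285045275}{27400907} \approx -4.9864 \cdot 10^{5}$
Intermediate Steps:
$D = 425375$ ($D = -3 + 425378 = 425375$)
$\frac{d}{K{\left(597 \right)}} - \frac{483938}{413079 \frac{1}{D}} = - \frac{179275}{597} - \frac{483938}{413079 \cdot \frac{1}{425375}} = \left(-179275\right) \frac{1}{597} - \frac{483938}{413079 \cdot \frac{1}{425375}} = - \frac{179275}{597} - \frac{483938}{\frac{413079}{425375}} = - \frac{179275}{597} - \frac{205855126750}{413079} = - \frac{13663285045275}{27400907}$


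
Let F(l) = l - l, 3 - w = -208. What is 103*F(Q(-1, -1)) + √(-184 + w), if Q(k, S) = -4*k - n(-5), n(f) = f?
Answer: 3*√3 ≈ 5.1962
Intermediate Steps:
w = 211 (w = 3 - 1*(-208) = 3 + 208 = 211)
Q(k, S) = 5 - 4*k (Q(k, S) = -4*k - 1*(-5) = -4*k + 5 = 5 - 4*k)
F(l) = 0
103*F(Q(-1, -1)) + √(-184 + w) = 103*0 + √(-184 + 211) = 0 + √27 = 0 + 3*√3 = 3*√3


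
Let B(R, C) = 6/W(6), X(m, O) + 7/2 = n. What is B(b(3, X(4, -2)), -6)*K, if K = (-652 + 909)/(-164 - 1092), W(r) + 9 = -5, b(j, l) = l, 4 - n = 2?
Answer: 771/8792 ≈ 0.087693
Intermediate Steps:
n = 2 (n = 4 - 1*2 = 4 - 2 = 2)
X(m, O) = -3/2 (X(m, O) = -7/2 + 2 = -3/2)
W(r) = -14 (W(r) = -9 - 5 = -14)
B(R, C) = -3/7 (B(R, C) = 6/(-14) = 6*(-1/14) = -3/7)
K = -257/1256 (K = 257/(-1256) = 257*(-1/1256) = -257/1256 ≈ -0.20462)
B(b(3, X(4, -2)), -6)*K = -3/7*(-257/1256) = 771/8792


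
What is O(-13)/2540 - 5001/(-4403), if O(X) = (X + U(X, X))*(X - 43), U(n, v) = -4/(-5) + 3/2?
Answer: 19176022/13979525 ≈ 1.3717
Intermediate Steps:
U(n, v) = 23/10 (U(n, v) = -4*(-⅕) + 3*(½) = ⅘ + 3/2 = 23/10)
O(X) = (-43 + X)*(23/10 + X) (O(X) = (X + 23/10)*(X - 43) = (23/10 + X)*(-43 + X) = (-43 + X)*(23/10 + X))
O(-13)/2540 - 5001/(-4403) = (-989/10 + (-13)² - 407/10*(-13))/2540 - 5001/(-4403) = (-989/10 + 169 + 5291/10)*(1/2540) - 5001*(-1/4403) = (2996/5)*(1/2540) + 5001/4403 = 749/3175 + 5001/4403 = 19176022/13979525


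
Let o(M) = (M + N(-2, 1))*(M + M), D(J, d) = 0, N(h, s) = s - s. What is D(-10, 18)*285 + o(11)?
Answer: 242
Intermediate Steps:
N(h, s) = 0
o(M) = 2*M² (o(M) = (M + 0)*(M + M) = M*(2*M) = 2*M²)
D(-10, 18)*285 + o(11) = 0*285 + 2*11² = 0 + 2*121 = 0 + 242 = 242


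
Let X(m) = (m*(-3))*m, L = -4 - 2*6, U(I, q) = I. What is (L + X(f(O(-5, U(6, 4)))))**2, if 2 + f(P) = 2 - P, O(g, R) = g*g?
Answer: 3575881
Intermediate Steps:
O(g, R) = g**2
f(P) = -P (f(P) = -2 + (2 - P) = -P)
L = -16 (L = -4 - 12 = -16)
X(m) = -3*m**2 (X(m) = (-3*m)*m = -3*m**2)
(L + X(f(O(-5, U(6, 4)))))**2 = (-16 - 3*(-1*(-5)**2)**2)**2 = (-16 - 3*(-1*25)**2)**2 = (-16 - 3*(-25)**2)**2 = (-16 - 3*625)**2 = (-16 - 1875)**2 = (-1891)**2 = 3575881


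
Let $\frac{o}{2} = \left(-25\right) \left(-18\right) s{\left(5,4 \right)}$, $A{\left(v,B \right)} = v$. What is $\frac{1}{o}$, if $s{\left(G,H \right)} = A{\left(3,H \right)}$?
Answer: $\frac{1}{2700} \approx 0.00037037$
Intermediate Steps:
$s{\left(G,H \right)} = 3$
$o = 2700$ ($o = 2 \left(-25\right) \left(-18\right) 3 = 2 \cdot 450 \cdot 3 = 2 \cdot 1350 = 2700$)
$\frac{1}{o} = \frac{1}{2700}$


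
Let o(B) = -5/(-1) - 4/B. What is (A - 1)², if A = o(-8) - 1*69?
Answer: 16641/4 ≈ 4160.3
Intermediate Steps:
o(B) = 5 - 4/B (o(B) = -5*(-1) - 4/B = 5 - 4/B)
A = -127/2 (A = (5 - 4/(-8)) - 1*69 = (5 - 4*(-⅛)) - 69 = (5 + ½) - 69 = 11/2 - 69 = -127/2 ≈ -63.500)
(A - 1)² = (-127/2 - 1)² = (-129/2)² = 16641/4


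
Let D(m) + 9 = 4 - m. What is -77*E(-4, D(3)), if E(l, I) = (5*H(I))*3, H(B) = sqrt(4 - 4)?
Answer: 0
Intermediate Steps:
H(B) = 0 (H(B) = sqrt(0) = 0)
D(m) = -5 - m (D(m) = -9 + (4 - m) = -5 - m)
E(l, I) = 0 (E(l, I) = (5*0)*3 = 0*3 = 0)
-77*E(-4, D(3)) = -77*0 = 0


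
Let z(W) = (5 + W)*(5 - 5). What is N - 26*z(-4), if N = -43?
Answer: -43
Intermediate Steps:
z(W) = 0 (z(W) = (5 + W)*0 = 0)
N - 26*z(-4) = -43 - 26*0 = -43 + 0 = -43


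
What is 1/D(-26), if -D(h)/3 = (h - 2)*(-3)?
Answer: -1/252 ≈ -0.0039683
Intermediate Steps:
D(h) = -18 + 9*h (D(h) = -3*(h - 2)*(-3) = -3*(-2 + h)*(-3) = -3*(6 - 3*h) = -18 + 9*h)
1/D(-26) = 1/(-18 + 9*(-26)) = 1/(-18 - 234) = 1/(-252) = -1/252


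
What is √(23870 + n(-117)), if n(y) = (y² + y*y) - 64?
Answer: 4*√3199 ≈ 226.24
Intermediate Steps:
n(y) = -64 + 2*y² (n(y) = (y² + y²) - 64 = 2*y² - 64 = -64 + 2*y²)
√(23870 + n(-117)) = √(23870 + (-64 + 2*(-117)²)) = √(23870 + (-64 + 2*13689)) = √(23870 + (-64 + 27378)) = √(23870 + 27314) = √51184 = 4*√3199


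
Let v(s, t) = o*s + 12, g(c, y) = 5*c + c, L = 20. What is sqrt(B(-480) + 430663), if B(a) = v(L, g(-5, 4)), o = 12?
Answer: sqrt(430915) ≈ 656.44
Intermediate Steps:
g(c, y) = 6*c
v(s, t) = 12 + 12*s (v(s, t) = 12*s + 12 = 12 + 12*s)
B(a) = 252 (B(a) = 12 + 12*20 = 12 + 240 = 252)
sqrt(B(-480) + 430663) = sqrt(252 + 430663) = sqrt(430915)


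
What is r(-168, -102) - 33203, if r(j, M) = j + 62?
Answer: -33309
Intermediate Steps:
r(j, M) = 62 + j
r(-168, -102) - 33203 = (62 - 168) - 33203 = -106 - 33203 = -33309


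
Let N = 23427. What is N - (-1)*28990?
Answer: 52417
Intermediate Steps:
N - (-1)*28990 = 23427 - (-1)*28990 = 23427 - 1*(-28990) = 23427 + 28990 = 52417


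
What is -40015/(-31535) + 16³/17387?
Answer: 3112861/2069053 ≈ 1.5045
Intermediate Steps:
-40015/(-31535) + 16³/17387 = -40015*(-1/31535) + 4096*(1/17387) = 151/119 + 4096/17387 = 3112861/2069053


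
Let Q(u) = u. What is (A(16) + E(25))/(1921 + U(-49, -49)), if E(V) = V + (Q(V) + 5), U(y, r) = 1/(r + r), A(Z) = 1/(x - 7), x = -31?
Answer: 102361/3576883 ≈ 0.028617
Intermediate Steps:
A(Z) = -1/38 (A(Z) = 1/(-31 - 7) = 1/(-38) = -1/38)
U(y, r) = 1/(2*r)
E(V) = 5 + 2*V (E(V) = V + (V + 5) = V + (5 + V) = 5 + 2*V)
(A(16) + E(25))/(1921 + U(-49, -49)) = (-1/38 + (5 + 2*25))/(1921 + (½)/(-49)) = (-1/38 + (5 + 50))/(1921 + (½)*(-1/49)) = (-1/38 + 55)/(1921 - 1/98) = 2089/(38*(188257/98)) = (2089/38)*(98/188257) = 102361/3576883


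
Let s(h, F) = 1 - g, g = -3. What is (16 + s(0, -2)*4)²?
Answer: 1024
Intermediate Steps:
s(h, F) = 4 (s(h, F) = 1 - 1*(-3) = 1 + 3 = 4)
(16 + s(0, -2)*4)² = (16 + 4*4)² = (16 + 16)² = 32² = 1024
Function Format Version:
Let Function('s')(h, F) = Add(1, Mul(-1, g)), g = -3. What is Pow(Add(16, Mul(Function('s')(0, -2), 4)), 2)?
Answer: 1024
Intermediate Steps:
Function('s')(h, F) = 4 (Function('s')(h, F) = Add(1, Mul(-1, -3)) = Add(1, 3) = 4)
Pow(Add(16, Mul(Function('s')(0, -2), 4)), 2) = Pow(Add(16, Mul(4, 4)), 2) = Pow(Add(16, 16), 2) = Pow(32, 2) = 1024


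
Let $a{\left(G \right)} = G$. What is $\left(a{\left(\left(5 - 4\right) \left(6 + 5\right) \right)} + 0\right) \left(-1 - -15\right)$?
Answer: $154$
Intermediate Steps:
$\left(a{\left(\left(5 - 4\right) \left(6 + 5\right) \right)} + 0\right) \left(-1 - -15\right) = \left(\left(5 - 4\right) \left(6 + 5\right) + 0\right) \left(-1 - -15\right) = \left(1 \cdot 11 + 0\right) \left(-1 + 15\right) = \left(11 + 0\right) 14 = 11 \cdot 14 = 154$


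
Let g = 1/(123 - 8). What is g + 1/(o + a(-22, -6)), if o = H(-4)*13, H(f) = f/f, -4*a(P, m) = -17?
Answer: 1/15 ≈ 0.066667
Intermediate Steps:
a(P, m) = 17/4 (a(P, m) = -1/4*(-17) = 17/4)
H(f) = 1
o = 13 (o = 1*13 = 13)
g = 1/115 ≈ 0.0086956
g + 1/(o + a(-22, -6)) = 1/115 + 1/(13 + 17/4) = 1/115 + 1/(69/4) = 1/115 + 4/69 = 1/15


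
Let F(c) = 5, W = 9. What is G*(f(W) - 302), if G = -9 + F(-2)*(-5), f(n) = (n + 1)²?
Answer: 6868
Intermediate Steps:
f(n) = (1 + n)²
G = -34 (G = -9 + 5*(-5) = -9 - 25 = -34)
G*(f(W) - 302) = -34*((1 + 9)² - 302) = -34*(10² - 302) = -34*(100 - 302) = -34*(-202) = 6868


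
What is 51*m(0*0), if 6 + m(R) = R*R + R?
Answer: -306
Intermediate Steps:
m(R) = -6 + R + R**2 (m(R) = -6 + (R*R + R) = -6 + (R**2 + R) = -6 + (R + R**2) = -6 + R + R**2)
51*m(0*0) = 51*(-6 + 0*0 + (0*0)**2) = 51*(-6 + 0 + 0**2) = 51*(-6 + 0 + 0) = 51*(-6) = -306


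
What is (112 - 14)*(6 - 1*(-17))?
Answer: 2254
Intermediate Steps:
(112 - 14)*(6 - 1*(-17)) = 98*(6 + 17) = 98*23 = 2254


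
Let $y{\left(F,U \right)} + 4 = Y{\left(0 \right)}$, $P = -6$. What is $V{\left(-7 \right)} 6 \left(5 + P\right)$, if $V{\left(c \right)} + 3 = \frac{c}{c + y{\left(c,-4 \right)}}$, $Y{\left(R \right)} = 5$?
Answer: $11$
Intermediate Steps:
$y{\left(F,U \right)} = 1$ ($y{\left(F,U \right)} = -4 + 5 = 1$)
$V{\left(c \right)} = -3 + \frac{c}{1 + c}$ ($V{\left(c \right)} = -3 + \frac{c}{c + 1} = -3 + \frac{c}{1 + c}$)
$V{\left(-7 \right)} 6 \left(5 + P\right) = \frac{-3 - -14}{1 - 7} \cdot 6 \left(5 - 6\right) = \frac{-3 + 14}{-6} \cdot 6 \left(-1\right) = \left(- \frac{1}{6}\right) 11 \left(-6\right) = \left(- \frac{11}{6}\right) \left(-6\right) = 11$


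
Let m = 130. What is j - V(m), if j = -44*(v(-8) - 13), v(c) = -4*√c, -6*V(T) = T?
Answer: 1781/3 + 352*I*√2 ≈ 593.67 + 497.8*I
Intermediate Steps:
V(T) = -T/6
j = 572 + 352*I*√2 (j = -44*(-8*I*√2 - 13) = -44*(-13 - 8*I*√2) = 572 + 352*I*√2 ≈ 572.0 + 497.8*I)
j - V(m) = (572 + 352*I*√2) - (-1)*130/6 = (572 + 352*I*√2) - 1*(-65/3) = (572 + 352*I*√2) + 65/3 = 1781/3 + 352*I*√2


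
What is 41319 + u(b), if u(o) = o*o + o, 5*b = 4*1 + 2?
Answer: 1033041/25 ≈ 41322.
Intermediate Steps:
b = 6/5 (b = (4*1 + 2)/5 = (4 + 2)/5 = (1/5)*6 = 6/5 ≈ 1.2000)
u(o) = o + o**2 (u(o) = o**2 + o = o + o**2)
41319 + u(b) = 41319 + 6*(1 + 6/5)/5 = 41319 + (6/5)*(11/5) = 41319 + 66/25 = 1033041/25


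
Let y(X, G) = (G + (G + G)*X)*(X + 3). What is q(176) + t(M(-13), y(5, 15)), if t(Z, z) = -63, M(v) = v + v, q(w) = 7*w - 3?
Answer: 1166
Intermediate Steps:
q(w) = -3 + 7*w
y(X, G) = (3 + X)*(G + 2*G*X) (y(X, G) = (G + (2*G)*X)*(3 + X) = (G + 2*G*X)*(3 + X) = (3 + X)*(G + 2*G*X))
M(v) = 2*v
q(176) + t(M(-13), y(5, 15)) = (-3 + 7*176) - 63 = (-3 + 1232) - 63 = 1229 - 63 = 1166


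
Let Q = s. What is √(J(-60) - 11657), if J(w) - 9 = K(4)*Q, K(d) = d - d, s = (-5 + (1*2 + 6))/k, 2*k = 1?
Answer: 8*I*√182 ≈ 107.93*I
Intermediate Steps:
k = ½ (k = (½)*1 = ½ ≈ 0.50000)
s = 6 (s = (-5 + (1*2 + 6))/(½) = 2*(-5 + (2 + 6)) = 2*(-5 + 8) = 2*3 = 6)
Q = 6
K(d) = 0
J(w) = 9 (J(w) = 9 + 0*6 = 9 + 0 = 9)
√(J(-60) - 11657) = √(9 - 11657) = √(-11648) = 8*I*√182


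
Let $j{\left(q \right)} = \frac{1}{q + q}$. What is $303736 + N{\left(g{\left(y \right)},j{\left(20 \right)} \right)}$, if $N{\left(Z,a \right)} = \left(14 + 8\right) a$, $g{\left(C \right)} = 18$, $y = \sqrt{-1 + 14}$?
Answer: $\frac{6074731}{20} \approx 3.0374 \cdot 10^{5}$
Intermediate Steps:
$y = \sqrt{13} \approx 3.6056$
$j{\left(q \right)} = \frac{1}{2 q}$
$N{\left(Z,a \right)} = 22 a$
$303736 + N{\left(g{\left(y \right)},j{\left(20 \right)} \right)} = 303736 + 22 \frac{1}{2 \cdot 20} = 303736 + 22 \cdot \frac{1}{2} \cdot \frac{1}{20} = 303736 + 22 \cdot \frac{1}{40} = 303736 + \frac{11}{20} = \frac{6074731}{20}$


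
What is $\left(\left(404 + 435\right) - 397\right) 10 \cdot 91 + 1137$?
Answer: $403357$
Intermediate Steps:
$\left(\left(404 + 435\right) - 397\right) 10 \cdot 91 + 1137 = \left(839 - 397\right) 910 + 1137 = 442 \cdot 910 + 1137 = 402220 + 1137 = 403357$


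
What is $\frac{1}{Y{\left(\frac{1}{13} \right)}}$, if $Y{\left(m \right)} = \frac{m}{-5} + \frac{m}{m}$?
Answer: $\frac{65}{64} \approx 1.0156$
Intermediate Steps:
$Y{\left(m \right)} = 1 - \frac{m}{5}$ ($Y{\left(m \right)} = m \left(- \frac{1}{5}\right) + 1 = - \frac{m}{5} + 1 = 1 - \frac{m}{5}$)
$\frac{1}{Y{\left(\frac{1}{13} \right)}} = \frac{1}{1 - \frac{1}{5 \cdot 13}} = \frac{1}{1 - \frac{1}{65}} = \frac{1}{\frac{64}{65}} = \frac{65}{64}$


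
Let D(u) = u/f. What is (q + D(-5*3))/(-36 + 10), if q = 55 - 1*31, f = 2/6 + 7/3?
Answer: -147/208 ≈ -0.70673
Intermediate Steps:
f = 8/3 (f = 2*(⅙) + 7*(⅓) = ⅓ + 7/3 = 8/3 ≈ 2.6667)
q = 24 (q = 55 - 31 = 24)
D(u) = 3*u/8 (D(u) = u/(8/3) = u*(3/8) = 3*u/8)
(q + D(-5*3))/(-36 + 10) = (24 + 3*(-5*3)/8)/(-36 + 10) = (24 + (3/8)*(-15))/(-26) = (24 - 45/8)*(-1/26) = (147/8)*(-1/26) = -147/208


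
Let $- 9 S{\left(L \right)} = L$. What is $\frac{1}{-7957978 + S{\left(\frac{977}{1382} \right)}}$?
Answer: $- \frac{12438}{98981331341} \approx -1.2566 \cdot 10^{-7}$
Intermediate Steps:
$S{\left(L \right)} = - \frac{L}{9}$
$\frac{1}{-7957978 + S{\left(\frac{977}{1382} \right)}} = \frac{1}{-7957978 - \frac{977 \cdot \frac{1}{1382}}{9}} = \frac{1}{-7957978 - \frac{977}{12438}} = \frac{1}{- \frac{98981331341}{12438}} = - \frac{12438}{98981331341}$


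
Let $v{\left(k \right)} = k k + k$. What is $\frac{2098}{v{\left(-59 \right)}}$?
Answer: $\frac{1049}{1711} \approx 0.61309$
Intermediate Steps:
$v{\left(k \right)} = k + k^{2}$ ($v{\left(k \right)} = k^{2} + k = k + k^{2}$)
$\frac{2098}{v{\left(-59 \right)}} = \frac{2098}{\left(-59\right) \left(1 - 59\right)} = \frac{2098}{\left(-59\right) \left(-58\right)} = \frac{2098}{3422} = 2098 \cdot \frac{1}{3422} = \frac{1049}{1711}$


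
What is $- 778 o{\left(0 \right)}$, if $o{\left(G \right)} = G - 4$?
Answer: $3112$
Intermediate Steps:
$o{\left(G \right)} = -4 + G$
$- 778 o{\left(0 \right)} = - 778 \left(-4 + 0\right) = \left(-778\right) \left(-4\right) = 3112$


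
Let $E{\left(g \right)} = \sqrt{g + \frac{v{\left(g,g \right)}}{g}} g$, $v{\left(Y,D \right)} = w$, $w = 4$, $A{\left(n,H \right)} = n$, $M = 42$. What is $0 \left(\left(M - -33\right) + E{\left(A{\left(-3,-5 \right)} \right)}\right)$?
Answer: $0$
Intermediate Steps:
$v{\left(Y,D \right)} = 4$
$E{\left(g \right)} = g \sqrt{g + \frac{4}{g}}$ ($E{\left(g \right)} = \sqrt{g + \frac{4}{g}} g = g \sqrt{g + \frac{4}{g}}$)
$0 \left(\left(M - -33\right) + E{\left(A{\left(-3,-5 \right)} \right)}\right) = 0 \left(\left(42 - -33\right) - 3 \sqrt{-3 + \frac{4}{-3}}\right) = 0 \left(\left(42 + 33\right) - 3 \sqrt{-3 + 4 \left(- \frac{1}{3}\right)}\right) = 0 \left(75 - 3 \sqrt{-3 - \frac{4}{3}}\right) = 0 \left(75 - 3 \sqrt{- \frac{13}{3}}\right) = 0 \left(75 - 3 \frac{i \sqrt{39}}{3}\right) = 0 \left(75 - i \sqrt{39}\right) = 0$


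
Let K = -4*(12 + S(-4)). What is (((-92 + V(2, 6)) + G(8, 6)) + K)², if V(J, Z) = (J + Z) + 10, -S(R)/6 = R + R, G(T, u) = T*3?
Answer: 84100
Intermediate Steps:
G(T, u) = 3*T
S(R) = -12*R (S(R) = -6*(R + R) = -12*R)
V(J, Z) = 10 + J + Z
K = -240 (K = -4*(12 - 12*(-4)) = -4*(12 + 48) = -4*60 = -240)
(((-92 + V(2, 6)) + G(8, 6)) + K)² = (((-92 + (10 + 2 + 6)) + 3*8) - 240)² = (((-92 + 18) + 24) - 240)² = ((-74 + 24) - 240)² = (-50 - 240)² = (-290)² = 84100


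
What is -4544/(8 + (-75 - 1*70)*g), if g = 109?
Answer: 4544/15797 ≈ 0.28765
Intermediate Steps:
-4544/(8 + (-75 - 1*70)*g) = -4544/(8 + (-75 - 1*70)*109) = -4544/(8 + (-75 - 70)*109) = -4544/(8 - 145*109) = -4544/(8 - 15805) = -4544/(-15797) = -4544*(-1/15797) = 4544/15797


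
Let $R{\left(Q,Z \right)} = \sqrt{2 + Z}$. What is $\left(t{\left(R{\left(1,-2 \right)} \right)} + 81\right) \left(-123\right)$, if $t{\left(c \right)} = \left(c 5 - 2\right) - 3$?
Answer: $-9348$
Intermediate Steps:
$t{\left(c \right)} = -5 + 5 c$ ($t{\left(c \right)} = \left(5 c - 2\right) - 3 = \left(-2 + 5 c\right) - 3 = -5 + 5 c$)
$\left(t{\left(R{\left(1,-2 \right)} \right)} + 81\right) \left(-123\right) = \left(\left(-5 + 5 \sqrt{2 - 2}\right) + 81\right) \left(-123\right) = \left(\left(-5 + 5 \sqrt{0}\right) + 81\right) \left(-123\right) = \left(\left(-5 + 5 \cdot 0\right) + 81\right) \left(-123\right) = \left(\left(-5 + 0\right) + 81\right) \left(-123\right) = \left(-5 + 81\right) \left(-123\right) = 76 \left(-123\right) = -9348$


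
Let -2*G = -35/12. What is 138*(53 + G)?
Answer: 30061/4 ≈ 7515.3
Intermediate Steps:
G = 35/24 (G = -(-35)/(2*12) = -1/2*(-35/12) = 35/24 ≈ 1.4583)
138*(53 + G) = 138*(53 + 35/24) = 138*(1307/24) = 30061/4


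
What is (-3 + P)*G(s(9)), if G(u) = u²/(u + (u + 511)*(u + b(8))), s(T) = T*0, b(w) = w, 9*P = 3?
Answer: 0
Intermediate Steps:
P = ⅓ (P = (⅑)*3 = ⅓ ≈ 0.33333)
s(T) = 0
G(u) = u²/(u + (8 + u)*(511 + u)) (G(u) = u²/(u + (u + 511)*(u + 8)) = u²/(u + (511 + u)*(8 + u)) = u²/(u + (8 + u)*(511 + u)))
(-3 + P)*G(s(9)) = (-3 + ⅓)*(0²/(4088 + 0² + 520*0)) = -0/(4088 + 0 + 0) = -0/4088 = -8/3*0 = 0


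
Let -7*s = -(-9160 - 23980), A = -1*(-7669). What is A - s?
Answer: 86823/7 ≈ 12403.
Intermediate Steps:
A = 7669
s = -33140/7 (s = -(-1)*(-9160 - 23980)/7 = -(-1)*(-33140)/7 = -⅐*33140 = -33140/7 ≈ -4734.3)
A - s = 7669 - 1*(-33140/7) = 7669 + 33140/7 = 86823/7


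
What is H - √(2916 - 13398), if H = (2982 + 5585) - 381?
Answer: 8186 - I*√10482 ≈ 8186.0 - 102.38*I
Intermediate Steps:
H = 8186 (H = 8567 - 381 = 8186)
H - √(2916 - 13398) = 8186 - √(2916 - 13398) = 8186 - √(-10482) = 8186 - I*√10482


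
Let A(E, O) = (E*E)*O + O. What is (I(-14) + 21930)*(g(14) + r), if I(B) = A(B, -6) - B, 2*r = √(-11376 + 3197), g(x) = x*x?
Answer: 4069352 + 10381*I*√8179 ≈ 4.0694e+6 + 9.3884e+5*I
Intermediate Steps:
A(E, O) = O + O*E² (A(E, O) = E²*O + O = O*E² + O = O + O*E²)
g(x) = x²
r = I*√8179/2 (r = √(-11376 + 3197)/2 = √(-8179)/2 = (I*√8179)/2 = I*√8179/2 ≈ 45.219*I)
I(B) = -6 - B - 6*B² (I(B) = -6*(1 + B²) - B = (-6 - 6*B²) - B = -6 - B - 6*B²)
(I(-14) + 21930)*(g(14) + r) = ((-6 - 1*(-14) - 6*(-14)²) + 21930)*(14² + I*√8179/2) = ((-6 + 14 - 6*196) + 21930)*(196 + I*√8179/2) = ((-6 + 14 - 1176) + 21930)*(196 + I*√8179/2) = (-1168 + 21930)*(196 + I*√8179/2) = 20762*(196 + I*√8179/2) = 4069352 + 10381*I*√8179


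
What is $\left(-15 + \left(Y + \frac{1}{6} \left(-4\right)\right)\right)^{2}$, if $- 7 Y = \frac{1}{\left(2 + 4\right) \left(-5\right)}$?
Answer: $\frac{10817521}{44100} \approx 245.3$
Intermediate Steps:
$Y = \frac{1}{210}$ ($Y = - \frac{1}{7 \left(2 + 4\right) \left(-5\right)} = - \frac{1}{7 \cdot 6 \left(-5\right)} = - \frac{1}{7 \left(-30\right)} = \left(- \frac{1}{7}\right) \left(- \frac{1}{30}\right) = \frac{1}{210} \approx 0.0047619$)
$\left(-15 + \left(Y + \frac{1}{6} \left(-4\right)\right)\right)^{2} = \left(-15 + \left(\frac{1}{210} + \frac{1}{6} \left(-4\right)\right)\right)^{2} = \left(-15 + \left(\frac{1}{210} - \frac{2}{3}\right)\right)^{2} = \left(-15 - \frac{139}{210}\right)^{2} = \left(- \frac{3289}{210}\right)^{2} = \frac{10817521}{44100}$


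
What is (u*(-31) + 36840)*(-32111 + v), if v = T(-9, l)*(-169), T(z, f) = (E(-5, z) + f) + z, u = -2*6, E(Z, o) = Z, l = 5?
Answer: -1138315080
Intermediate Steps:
u = -12
T(z, f) = -5 + f + z (T(z, f) = (-5 + f) + z = -5 + f + z)
v = 1521 (v = (-5 + 5 - 9)*(-169) = -9*(-169) = 1521)
(u*(-31) + 36840)*(-32111 + v) = (-12*(-31) + 36840)*(-32111 + 1521) = (372 + 36840)*(-30590) = 37212*(-30590) = -1138315080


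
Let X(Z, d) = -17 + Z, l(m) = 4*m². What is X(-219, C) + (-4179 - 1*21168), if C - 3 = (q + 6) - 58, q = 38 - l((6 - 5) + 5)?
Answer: -25583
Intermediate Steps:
q = -106 (q = 38 - 4*((6 - 5) + 5)² = 38 - 4*(1 + 5)² = 38 - 4*6² = 38 - 4*36 = 38 - 1*144 = 38 - 144 = -106)
C = -155 (C = 3 + ((-106 + 6) - 58) = 3 + (-100 - 58) = 3 - 158 = -155)
X(-219, C) + (-4179 - 1*21168) = (-17 - 219) + (-4179 - 1*21168) = -236 + (-4179 - 21168) = -236 - 25347 = -25583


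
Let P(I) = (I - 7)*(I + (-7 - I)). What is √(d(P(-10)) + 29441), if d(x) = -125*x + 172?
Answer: √14738 ≈ 121.40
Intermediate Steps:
P(I) = 49 - 7*I (P(I) = (-7 + I)*(-7) = 49 - 7*I)
d(x) = 172 - 125*x
√(d(P(-10)) + 29441) = √((172 - 125*(49 - 7*(-10))) + 29441) = √((172 - 125*(49 + 70)) + 29441) = √((172 - 125*119) + 29441) = √((172 - 14875) + 29441) = √(-14703 + 29441) = √14738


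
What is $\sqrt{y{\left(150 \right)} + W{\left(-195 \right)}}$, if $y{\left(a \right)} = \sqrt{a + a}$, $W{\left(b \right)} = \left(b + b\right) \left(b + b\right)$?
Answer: $\sqrt{152100 + 10 \sqrt{3}} \approx 390.02$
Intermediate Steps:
$W{\left(b \right)} = 4 b^{2}$ ($W{\left(b \right)} = 2 b 2 b = 4 b^{2}$)
$y{\left(a \right)} = \sqrt{2} \sqrt{a}$ ($y{\left(a \right)} = \sqrt{2 a} = \sqrt{2} \sqrt{a}$)
$\sqrt{y{\left(150 \right)} + W{\left(-195 \right)}} = \sqrt{\sqrt{2} \sqrt{150} + 4 \left(-195\right)^{2}} = \sqrt{\sqrt{2} \cdot 5 \sqrt{6} + 4 \cdot 38025} = \sqrt{10 \sqrt{3} + 152100} = \sqrt{152100 + 10 \sqrt{3}}$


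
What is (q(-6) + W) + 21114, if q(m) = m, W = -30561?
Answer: -9453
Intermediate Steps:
(q(-6) + W) + 21114 = (-6 - 30561) + 21114 = -30567 + 21114 = -9453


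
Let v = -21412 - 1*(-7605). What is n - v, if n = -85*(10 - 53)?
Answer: 17462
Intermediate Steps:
v = -13807 (v = -21412 + 7605 = -13807)
n = 3655 (n = -85*(-43) = 3655)
n - v = 3655 - 1*(-13807) = 3655 + 13807 = 17462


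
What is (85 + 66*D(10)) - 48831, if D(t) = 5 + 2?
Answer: -48284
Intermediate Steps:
D(t) = 7
(85 + 66*D(10)) - 48831 = (85 + 66*7) - 48831 = (85 + 462) - 48831 = 547 - 48831 = -48284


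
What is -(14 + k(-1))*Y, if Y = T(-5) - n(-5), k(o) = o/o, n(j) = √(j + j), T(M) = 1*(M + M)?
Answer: 150 + 15*I*√10 ≈ 150.0 + 47.434*I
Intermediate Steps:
T(M) = 2*M (T(M) = 1*(2*M) = 2*M)
n(j) = √2*√j (n(j) = √(2*j) = √2*√j)
k(o) = 1
Y = -10 - I*√10 (Y = 2*(-5) - √2*√(-5) = -10 - √2*I*√5 = -10 - I*√10 ≈ -10.0 - 3.1623*I)
-(14 + k(-1))*Y = -(14 + 1)*(-10 - I*√10) = -15*(-10 - I*√10) = -(-150 - 15*I*√10) = 150 + 15*I*√10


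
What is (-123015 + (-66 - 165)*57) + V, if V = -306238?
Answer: -442420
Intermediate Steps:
(-123015 + (-66 - 165)*57) + V = (-123015 + (-66 - 165)*57) - 306238 = (-123015 - 231*57) - 306238 = (-123015 - 13167) - 306238 = -136182 - 306238 = -442420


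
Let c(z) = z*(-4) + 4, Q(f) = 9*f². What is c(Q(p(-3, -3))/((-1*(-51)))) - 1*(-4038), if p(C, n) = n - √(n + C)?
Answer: 68678/17 - 72*I*√6/17 ≈ 4039.9 - 10.374*I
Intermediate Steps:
p(C, n) = n - √(C + n)
c(z) = 4 - 4*z (c(z) = -4*z + 4 = 4 - 4*z)
c(Q(p(-3, -3))/((-1*(-51)))) - 1*(-4038) = (4 - 4*9*(-3 - √(-3 - 3))²/((-1*(-51)))) - 1*(-4038) = (4 - 4*9*(-3 - √(-6))²/51) + 4038 = (4 - 4*9*(-3 - I*√6)²/51) + 4038 = (4 - 12*(-3 - I*√6)²/17) + 4038 = 4042 - 12*(-3 - I*√6)²/17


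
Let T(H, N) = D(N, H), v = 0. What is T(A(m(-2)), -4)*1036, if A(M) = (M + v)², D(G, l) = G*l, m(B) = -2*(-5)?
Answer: -414400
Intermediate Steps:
m(B) = 10
A(M) = M² (A(M) = (M + 0)² = M²)
T(H, N) = H*N (T(H, N) = N*H = H*N)
T(A(m(-2)), -4)*1036 = (10²*(-4))*1036 = (100*(-4))*1036 = -400*1036 = -414400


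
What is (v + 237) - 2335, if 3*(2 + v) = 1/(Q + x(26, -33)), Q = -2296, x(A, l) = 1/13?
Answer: -188036113/89541 ≈ -2100.0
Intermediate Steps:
x(A, l) = 1/13
v = -179095/89541 (v = -2 + 1/(3*(-2296 + 1/13)) = -2 + 1/(3*(-29847/13)) = -2 + (1/3)*(-13/29847) = -2 - 13/89541 = -179095/89541 ≈ -2.0001)
(v + 237) - 2335 = (-179095/89541 + 237) - 2335 = 21042122/89541 - 2335 = -188036113/89541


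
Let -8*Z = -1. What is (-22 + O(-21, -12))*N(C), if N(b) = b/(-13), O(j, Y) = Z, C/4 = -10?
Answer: -875/13 ≈ -67.308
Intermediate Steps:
Z = ⅛ (Z = -⅛*(-1) = ⅛ ≈ 0.12500)
C = -40 (C = 4*(-10) = -40)
O(j, Y) = ⅛
N(b) = -b/13 (N(b) = b*(-1/13) = -b/13)
(-22 + O(-21, -12))*N(C) = (-22 + ⅛)*(-1/13*(-40)) = -175/8*40/13 = -875/13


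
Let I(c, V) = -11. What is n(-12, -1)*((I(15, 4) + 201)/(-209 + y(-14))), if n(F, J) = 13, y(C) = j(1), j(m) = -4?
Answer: -2470/213 ≈ -11.596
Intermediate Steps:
y(C) = -4
n(-12, -1)*((I(15, 4) + 201)/(-209 + y(-14))) = 13*((-11 + 201)/(-209 - 4)) = 13*(190/(-213)) = 13*(190*(-1/213)) = 13*(-190/213) = -2470/213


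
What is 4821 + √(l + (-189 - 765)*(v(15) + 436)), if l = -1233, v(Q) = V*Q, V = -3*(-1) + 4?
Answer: 4821 + 9*I*√6387 ≈ 4821.0 + 719.27*I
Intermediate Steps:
V = 7 (V = 3 + 4 = 7)
v(Q) = 7*Q
4821 + √(l + (-189 - 765)*(v(15) + 436)) = 4821 + √(-1233 + (-189 - 765)*(7*15 + 436)) = 4821 + √(-1233 - 954*(105 + 436)) = 4821 + √(-1233 - 954*541) = 4821 + √(-1233 - 516114) = 4821 + √(-517347) = 4821 + 9*I*√6387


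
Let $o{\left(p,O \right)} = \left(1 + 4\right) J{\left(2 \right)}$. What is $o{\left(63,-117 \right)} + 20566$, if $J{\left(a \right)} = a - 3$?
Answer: $20561$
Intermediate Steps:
$J{\left(a \right)} = -3 + a$
$o{\left(p,O \right)} = -5$ ($o{\left(p,O \right)} = \left(1 + 4\right) \left(-3 + 2\right) = 5 \left(-1\right) = -5$)
$o{\left(63,-117 \right)} + 20566 = -5 + 20566 = 20561$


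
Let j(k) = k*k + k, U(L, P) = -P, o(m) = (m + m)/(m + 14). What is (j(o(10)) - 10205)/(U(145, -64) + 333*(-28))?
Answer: 73465/66672 ≈ 1.1019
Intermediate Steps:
o(m) = 2*m/(14 + m) (o(m) = (2*m)/(14 + m) = 2*m/(14 + m))
j(k) = k + k² (j(k) = k² + k = k + k²)
(j(o(10)) - 10205)/(U(145, -64) + 333*(-28)) = ((2*10/(14 + 10))*(1 + 2*10/(14 + 10)) - 10205)/(-1*(-64) + 333*(-28)) = ((2*10/24)*(1 + 2*10/24) - 10205)/(64 - 9324) = ((2*10*(1/24))*(1 + 2*10*(1/24)) - 10205)/(-9260) = (5*(1 + ⅚)/6 - 10205)*(-1/9260) = ((⅚)*(11/6) - 10205)*(-1/9260) = (55/36 - 10205)*(-1/9260) = -367325/36*(-1/9260) = 73465/66672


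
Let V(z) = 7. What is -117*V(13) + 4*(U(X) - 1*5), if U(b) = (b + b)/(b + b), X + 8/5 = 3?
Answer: -835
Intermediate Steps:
X = 7/5 (X = -8/5 + 3 = 7/5 ≈ 1.4000)
U(b) = 1 (U(b) = (2*b)/((2*b)) = (2*b)*(1/(2*b)) = 1)
-117*V(13) + 4*(U(X) - 1*5) = -117*7 + 4*(1 - 1*5) = -819 + 4*(1 - 5) = -819 + 4*(-4) = -819 - 16 = -835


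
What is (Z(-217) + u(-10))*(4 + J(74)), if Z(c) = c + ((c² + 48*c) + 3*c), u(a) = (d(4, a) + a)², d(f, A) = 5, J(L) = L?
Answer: 2794740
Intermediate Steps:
u(a) = (5 + a)²
Z(c) = c² + 52*c (Z(c) = c + (c² + 51*c) = c² + 52*c)
(Z(-217) + u(-10))*(4 + J(74)) = (-217*(52 - 217) + (5 - 10)²)*(4 + 74) = (-217*(-165) + (-5)²)*78 = (35805 + 25)*78 = 35830*78 = 2794740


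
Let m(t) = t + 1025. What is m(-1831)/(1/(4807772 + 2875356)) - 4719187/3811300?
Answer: -23601860836317587/3811300 ≈ -6.1926e+9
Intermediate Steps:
m(t) = 1025 + t
m(-1831)/(1/(4807772 + 2875356)) - 4719187/3811300 = (1025 - 1831)/(1/(4807772 + 2875356)) - 4719187/3811300 = -806/(1/7683128) - 4719187*1/3811300 = -806/1/7683128 - 4719187/3811300 = -806*7683128 - 4719187/3811300 = -6192601168 - 4719187/3811300 = -23601860836317587/3811300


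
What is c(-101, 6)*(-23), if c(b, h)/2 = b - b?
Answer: 0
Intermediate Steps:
c(b, h) = 0 (c(b, h) = 2*(b - b) = 2*0 = 0)
c(-101, 6)*(-23) = 0*(-23) = 0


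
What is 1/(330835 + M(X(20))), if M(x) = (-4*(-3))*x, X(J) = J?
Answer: 1/331075 ≈ 3.0205e-6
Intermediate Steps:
M(x) = 12*x
1/(330835 + M(X(20))) = 1/(330835 + 12*20) = 1/(330835 + 240) = 1/331075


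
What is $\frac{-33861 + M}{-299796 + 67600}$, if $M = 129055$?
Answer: $- \frac{47597}{116098} \approx -0.40997$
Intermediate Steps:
$\frac{-33861 + M}{-299796 + 67600} = \frac{-33861 + 129055}{-299796 + 67600} = \frac{95194}{-232196} = 95194 \left(- \frac{1}{232196}\right) = - \frac{47597}{116098}$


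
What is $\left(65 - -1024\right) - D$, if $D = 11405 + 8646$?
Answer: $-18962$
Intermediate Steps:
$D = 20051$
$\left(65 - -1024\right) - D = \left(65 - -1024\right) - 20051 = \left(65 + 1024\right) - 20051 = 1089 - 20051 = -18962$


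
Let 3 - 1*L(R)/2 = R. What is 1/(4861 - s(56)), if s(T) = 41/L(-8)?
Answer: 22/106901 ≈ 0.00020580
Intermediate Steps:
L(R) = 6 - 2*R
s(T) = 41/22 (s(T) = 41/(6 - 2*(-8)) = 41/(6 + 16) = 41/22)
1/(4861 - s(56)) = 1/(4861 - 1*41/22) = 1/(4861 - 41/22) = 1/(106901/22) = 22/106901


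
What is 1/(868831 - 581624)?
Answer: 1/287207 ≈ 3.4818e-6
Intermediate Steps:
1/(868831 - 581624) = 1/287207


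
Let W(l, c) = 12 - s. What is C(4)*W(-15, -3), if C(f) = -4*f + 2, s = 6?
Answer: -84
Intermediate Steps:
W(l, c) = 6 (W(l, c) = 12 - 1*6 = 12 - 6 = 6)
C(f) = 2 - 4*f
C(4)*W(-15, -3) = (2 - 4*4)*6 = (2 - 16)*6 = -14*6 = -84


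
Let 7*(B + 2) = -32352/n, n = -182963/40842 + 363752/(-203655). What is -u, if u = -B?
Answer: 89454618386078/121607940881 ≈ 735.60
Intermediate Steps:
n = -17372562983/2772559170 (n = -182963*1/40842 + 363752*(-1/203655) = -182963/40842 - 363752/203655 = -17372562983/2772559170 ≈ -6.2659)
B = 89454618386078/121607940881 (B = -2 + (-32352/(-17372562983/2772559170))/7 = -2 + (-32352*(-2772559170/17372562983))/7 = -2 + (⅐)*(89697834267840/17372562983) = -2 + 89697834267840/121607940881 = 89454618386078/121607940881 ≈ 735.60)
u = -89454618386078/121607940881 (u = -1*89454618386078/121607940881 = -89454618386078/121607940881 ≈ -735.60)
-u = -1*(-89454618386078/121607940881) = 89454618386078/121607940881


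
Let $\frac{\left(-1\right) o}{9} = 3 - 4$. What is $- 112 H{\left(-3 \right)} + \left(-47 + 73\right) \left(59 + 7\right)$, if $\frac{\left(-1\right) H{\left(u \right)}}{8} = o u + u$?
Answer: $-25164$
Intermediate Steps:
$o = 9$ ($o = - 9 \left(3 - 4\right) = \left(-9\right) \left(-1\right) = 9$)
$H{\left(u \right)} = - 80 u$ ($H{\left(u \right)} = - 8 \left(9 u + u\right) = - 8 \cdot 10 u = - 80 u$)
$- 112 H{\left(-3 \right)} + \left(-47 + 73\right) \left(59 + 7\right) = - 112 \left(\left(-80\right) \left(-3\right)\right) + \left(-47 + 73\right) \left(59 + 7\right) = \left(-112\right) 240 + 26 \cdot 66 = -26880 + 1716 = -25164$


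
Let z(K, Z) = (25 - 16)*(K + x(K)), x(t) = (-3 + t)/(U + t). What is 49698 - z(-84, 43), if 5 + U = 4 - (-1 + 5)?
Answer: 4489623/89 ≈ 50445.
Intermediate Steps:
U = -5 (U = -5 + (4 - (-1 + 5)) = -5 + (4 - 1*4) = -5 + (4 - 4) = -5 + 0 = -5)
x(t) = (-3 + t)/(-5 + t)
z(K, Z) = 9*K + 9*(-3 + K)/(-5 + K) (z(K, Z) = (25 - 16)*(K + (-3 + K)/(-5 + K)) = 9*(K + (-3 + K)/(-5 + K)) = 9*K + 9*(-3 + K)/(-5 + K))
49698 - z(-84, 43) = 49698 - 9*(-3 + (-84)² - 4*(-84))/(-5 - 84) = 49698 - 9*(-3 + 7056 + 336)/(-89) = 49698 - 9*(-1)*7389/89 = 49698 - 1*(-66501/89) = 49698 + 66501/89 = 4489623/89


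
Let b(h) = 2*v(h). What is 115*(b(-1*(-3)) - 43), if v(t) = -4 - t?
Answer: -6555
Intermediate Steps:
b(h) = -8 - 2*h (b(h) = 2*(-4 - h) = -8 - 2*h)
115*(b(-1*(-3)) - 43) = 115*((-8 - (-2)*(-3)) - 43) = 115*((-8 - 2*3) - 43) = 115*((-8 - 6) - 43) = 115*(-14 - 43) = 115*(-57) = -6555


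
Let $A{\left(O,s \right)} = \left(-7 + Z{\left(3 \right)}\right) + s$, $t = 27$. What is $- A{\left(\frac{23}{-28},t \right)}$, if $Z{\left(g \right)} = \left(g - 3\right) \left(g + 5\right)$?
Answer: $-20$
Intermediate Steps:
$Z{\left(g \right)} = \left(-3 + g\right) \left(5 + g\right)$
$A{\left(O,s \right)} = -7 + s$ ($A{\left(O,s \right)} = \left(-7 + \left(-15 + 3^{2} + 2 \cdot 3\right)\right) + s = \left(-7 + \left(-15 + 9 + 6\right)\right) + s = \left(-7 + 0\right) + s = -7 + s$)
$- A{\left(\frac{23}{-28},t \right)} = - (-7 + 27) = \left(-1\right) 20 = -20$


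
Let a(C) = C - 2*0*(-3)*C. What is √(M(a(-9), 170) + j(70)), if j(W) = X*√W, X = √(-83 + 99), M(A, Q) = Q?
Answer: √(170 + 4*√70) ≈ 14.264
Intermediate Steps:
a(C) = C (a(C) = C - 0*C = C - 2*0 = C + 0 = C)
X = 4 (X = √16 = 4)
j(W) = 4*√W
√(M(a(-9), 170) + j(70)) = √(170 + 4*√70)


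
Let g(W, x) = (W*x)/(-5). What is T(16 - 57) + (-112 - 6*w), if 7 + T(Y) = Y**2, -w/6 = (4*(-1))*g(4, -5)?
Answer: 986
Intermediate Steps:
g(W, x) = -W*x/5 (g(W, x) = (W*x)*(-1/5) = -W*x/5)
w = 96 (w = -6*4*(-1)*(-1/5*4*(-5)) = -(-24)*4 = -6*(-16) = 96)
T(Y) = -7 + Y**2
T(16 - 57) + (-112 - 6*w) = (-7 + (16 - 57)**2) + (-112 - 6*96) = (-7 + (-41)**2) + (-112 - 576) = (-7 + 1681) - 688 = 1674 - 688 = 986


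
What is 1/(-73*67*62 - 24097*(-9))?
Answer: -1/86369 ≈ -1.1578e-5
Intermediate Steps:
1/(-73*67*62 - 24097*(-9)) = 1/(-4891*62 + 216873) = 1/(-303242 + 216873) = 1/(-86369) = -1/86369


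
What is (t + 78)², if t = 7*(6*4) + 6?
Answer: 63504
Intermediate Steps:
t = 174 (t = 7*24 + 6 = 168 + 6 = 174)
(t + 78)² = (174 + 78)² = 252² = 63504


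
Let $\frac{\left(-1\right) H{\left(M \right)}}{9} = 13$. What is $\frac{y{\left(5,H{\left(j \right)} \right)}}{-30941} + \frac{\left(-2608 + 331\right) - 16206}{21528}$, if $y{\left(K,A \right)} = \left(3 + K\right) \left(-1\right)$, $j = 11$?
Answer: $- \frac{190570093}{222032616} \approx -0.8583$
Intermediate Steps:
$H{\left(M \right)} = -117$ ($H{\left(M \right)} = \left(-9\right) 13 = -117$)
$y{\left(K,A \right)} = -3 - K$
$\frac{y{\left(5,H{\left(j \right)} \right)}}{-30941} + \frac{\left(-2608 + 331\right) - 16206}{21528} = \frac{-3 - 5}{-30941} + \frac{\left(-2608 + 331\right) - 16206}{21528} = \left(-3 - 5\right) \left(- \frac{1}{30941}\right) + \left(-2277 - 16206\right) \frac{1}{21528} = \left(-8\right) \left(- \frac{1}{30941}\right) - \frac{6161}{7176} = \frac{8}{30941} - \frac{6161}{7176} = - \frac{190570093}{222032616}$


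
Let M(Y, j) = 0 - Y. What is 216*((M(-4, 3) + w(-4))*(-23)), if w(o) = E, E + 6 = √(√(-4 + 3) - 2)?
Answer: 9936 - 4968*√(-2 + I) ≈ 8229.2 - 7230.2*I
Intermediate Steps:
M(Y, j) = -Y
E = -6 + √(-2 + I) (E = -6 + √(√(-4 + 3) - 2) = -6 + √(√(-1) - 2) = -6 + √(I - 2) = -6 + √(-2 + I) ≈ -5.6564 + 1.4553*I)
w(o) = -6 + √(-2 + I)
216*((M(-4, 3) + w(-4))*(-23)) = 216*((-1*(-4) + (-6 + √(-2 + I)))*(-23)) = 216*((4 + (-6 + √(-2 + I)))*(-23)) = 216*((-2 + √(-2 + I))*(-23)) = 216*(46 - 23*√(-2 + I)) = 9936 - 4968*√(-2 + I)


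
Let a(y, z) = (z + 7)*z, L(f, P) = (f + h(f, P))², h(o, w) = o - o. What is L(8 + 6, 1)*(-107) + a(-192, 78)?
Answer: -14342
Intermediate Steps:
h(o, w) = 0
L(f, P) = f² (L(f, P) = (f + 0)² = f²)
a(y, z) = z*(7 + z) (a(y, z) = (7 + z)*z = z*(7 + z))
L(8 + 6, 1)*(-107) + a(-192, 78) = (8 + 6)²*(-107) + 78*(7 + 78) = 14²*(-107) + 78*85 = 196*(-107) + 6630 = -20972 + 6630 = -14342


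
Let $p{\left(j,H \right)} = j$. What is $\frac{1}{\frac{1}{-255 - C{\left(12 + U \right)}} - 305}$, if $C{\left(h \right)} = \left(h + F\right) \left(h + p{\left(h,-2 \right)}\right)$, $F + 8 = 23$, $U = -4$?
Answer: $- \frac{623}{190016} \approx -0.0032787$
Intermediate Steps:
$F = 15$ ($F = -8 + 23 = 15$)
$C{\left(h \right)} = 2 h \left(15 + h\right)$ ($C{\left(h \right)} = \left(h + 15\right) \left(h + h\right) = \left(15 + h\right) 2 h = 2 h \left(15 + h\right)$)
$\frac{1}{\frac{1}{-255 - C{\left(12 + U \right)}} - 305} = \frac{1}{\frac{1}{-255 - 2 \left(12 - 4\right) \left(15 + \left(12 - 4\right)\right)} - 305} = \frac{1}{\frac{1}{-255 - 2 \cdot 8 \left(15 + 8\right)} - 305} = \frac{1}{\frac{1}{-255 - 2 \cdot 8 \cdot 23} - 305} = \frac{1}{\frac{1}{-255 - 368} - 305} = \frac{1}{\frac{1}{-623} - 305} = \frac{1}{- \frac{1}{623} - 305} = \frac{1}{- \frac{190016}{623}} = - \frac{623}{190016}$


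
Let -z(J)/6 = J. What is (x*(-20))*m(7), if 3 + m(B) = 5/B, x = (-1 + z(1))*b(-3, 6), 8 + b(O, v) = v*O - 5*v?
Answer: 17920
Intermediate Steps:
z(J) = -6*J
b(O, v) = -8 - 5*v + O*v (b(O, v) = -8 + (v*O - 5*v) = -8 + (O*v - 5*v) = -8 + (-5*v + O*v) = -8 - 5*v + O*v)
x = 392 (x = (-1 - 6*1)*(-8 - 5*6 - 3*6) = (-1 - 6)*(-8 - 30 - 18) = -7*(-56) = 392)
m(B) = -3 + 5/B
(x*(-20))*m(7) = (392*(-20))*(-3 + 5/7) = -7840*(-3 + 5*(⅐)) = -7840*(-3 + 5/7) = -7840*(-16/7) = 17920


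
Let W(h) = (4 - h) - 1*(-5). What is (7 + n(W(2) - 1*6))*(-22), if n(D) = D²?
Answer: -176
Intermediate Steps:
W(h) = 9 - h (W(h) = (4 - h) + 5 = 9 - h)
(7 + n(W(2) - 1*6))*(-22) = (7 + ((9 - 1*2) - 1*6)²)*(-22) = (7 + ((9 - 2) - 6)²)*(-22) = (7 + (7 - 6)²)*(-22) = (7 + 1²)*(-22) = (7 + 1)*(-22) = 8*(-22) = -176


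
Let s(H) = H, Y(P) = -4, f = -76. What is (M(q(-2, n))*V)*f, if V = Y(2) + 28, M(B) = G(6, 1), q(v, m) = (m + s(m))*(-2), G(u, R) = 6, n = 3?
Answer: -10944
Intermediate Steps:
q(v, m) = -4*m (q(v, m) = (m + m)*(-2) = (2*m)*(-2) = -4*m)
M(B) = 6
V = 24 (V = -4 + 28 = 24)
(M(q(-2, n))*V)*f = (6*24)*(-76) = 144*(-76) = -10944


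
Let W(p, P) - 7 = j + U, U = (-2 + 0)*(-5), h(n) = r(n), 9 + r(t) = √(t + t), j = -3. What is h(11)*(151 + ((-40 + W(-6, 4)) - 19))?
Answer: -954 + 106*√22 ≈ -456.82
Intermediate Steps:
r(t) = -9 + √2*√t (r(t) = -9 + √(t + t) = -9 + √(2*t) = -9 + √2*√t)
h(n) = -9 + √2*√n
U = 10 (U = -2*(-5) = 10)
W(p, P) = 14 (W(p, P) = 7 + (-3 + 10) = 7 + 7 = 14)
h(11)*(151 + ((-40 + W(-6, 4)) - 19)) = (-9 + √2*√11)*(151 + ((-40 + 14) - 19)) = (-9 + √22)*(151 + (-26 - 19)) = (-9 + √22)*(151 - 45) = (-9 + √22)*106 = -954 + 106*√22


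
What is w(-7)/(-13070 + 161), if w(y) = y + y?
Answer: 14/12909 ≈ 0.0010845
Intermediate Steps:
w(y) = 2*y
w(-7)/(-13070 + 161) = (2*(-7))/(-13070 + 161) = -14/(-12909) = -14*(-1/12909) = 14/12909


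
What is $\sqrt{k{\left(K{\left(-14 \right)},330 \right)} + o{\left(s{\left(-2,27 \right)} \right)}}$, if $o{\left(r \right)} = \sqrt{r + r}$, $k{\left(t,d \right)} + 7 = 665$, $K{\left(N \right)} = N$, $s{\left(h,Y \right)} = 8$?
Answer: $\sqrt{662} \approx 25.729$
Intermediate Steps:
$k{\left(t,d \right)} = 658$ ($k{\left(t,d \right)} = -7 + 665 = 658$)
$o{\left(r \right)} = \sqrt{2} \sqrt{r}$ ($o{\left(r \right)} = \sqrt{2 r} = \sqrt{2} \sqrt{r}$)
$\sqrt{k{\left(K{\left(-14 \right)},330 \right)} + o{\left(s{\left(-2,27 \right)} \right)}} = \sqrt{658 + \sqrt{2} \sqrt{8}} = \sqrt{658 + \sqrt{2} \cdot 2 \sqrt{2}} = \sqrt{658 + 4} = \sqrt{662}$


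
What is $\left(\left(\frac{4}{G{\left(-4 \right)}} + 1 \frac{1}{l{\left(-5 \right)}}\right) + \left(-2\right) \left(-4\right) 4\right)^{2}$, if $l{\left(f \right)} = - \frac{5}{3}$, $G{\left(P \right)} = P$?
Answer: $\frac{23104}{25} \approx 924.16$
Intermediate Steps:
$l{\left(f \right)} = - \frac{5}{3}$ ($l{\left(f \right)} = \left(-5\right) \frac{1}{3} = - \frac{5}{3}$)
$\left(\left(\frac{4}{G{\left(-4 \right)}} + 1 \frac{1}{l{\left(-5 \right)}}\right) + \left(-2\right) \left(-4\right) 4\right)^{2} = \left(\left(\frac{4}{-4} + 1 \frac{1}{- \frac{5}{3}}\right) + \left(-2\right) \left(-4\right) 4\right)^{2} = \left(\left(4 \left(- \frac{1}{4}\right) + 1 \left(- \frac{3}{5}\right)\right) + 8 \cdot 4\right)^{2} = \left(\left(-1 - \frac{3}{5}\right) + 32\right)^{2} = \left(- \frac{8}{5} + 32\right)^{2} = \left(\frac{152}{5}\right)^{2} = \frac{23104}{25}$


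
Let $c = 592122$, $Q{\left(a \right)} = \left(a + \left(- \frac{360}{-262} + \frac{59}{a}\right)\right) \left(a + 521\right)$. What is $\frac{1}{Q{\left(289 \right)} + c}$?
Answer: $\frac{37859}{31327956798} \approx 1.2085 \cdot 10^{-6}$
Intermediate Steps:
$Q{\left(a \right)} = \left(521 + a\right) \left(\frac{180}{131} + a + \frac{59}{a}\right)$ ($Q{\left(a \right)} = \left(a + \left(\left(-360\right) \left(- \frac{1}{262}\right) + \frac{59}{a}\right)\right) \left(521 + a\right) = \left(a + \left(\frac{180}{131} + \frac{59}{a}\right)\right) \left(521 + a\right) = \left(\frac{180}{131} + a + \frac{59}{a}\right) \left(521 + a\right) = \left(521 + a\right) \left(\frac{180}{131} + a + \frac{59}{a}\right)$)
$\frac{1}{Q{\left(289 \right)} + c} = \frac{1}{\left(\frac{101509}{131} + 289^{2} + \frac{30739}{289} + \frac{68431}{131} \cdot 289\right) + 592122} = \frac{1}{\left(\frac{101509}{131} + 83521 + 30739 \cdot \frac{1}{289} + \frac{19776559}{131}\right) + 592122} = \frac{1}{\left(\frac{101509}{131} + 83521 + \frac{30739}{289} + \frac{19776559}{131}\right) + 592122} = \frac{1}{\frac{8910810000}{37859} + 592122} = \frac{1}{\frac{31327956798}{37859}} = \frac{37859}{31327956798}$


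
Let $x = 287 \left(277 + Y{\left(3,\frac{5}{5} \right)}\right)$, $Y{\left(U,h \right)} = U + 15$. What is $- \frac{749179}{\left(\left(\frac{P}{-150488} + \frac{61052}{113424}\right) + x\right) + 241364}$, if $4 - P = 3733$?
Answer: $- \frac{799231223456328}{347811412964995} \approx -2.2979$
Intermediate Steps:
$P = -3729$ ($P = 4 - 3733 = -3729$)
$Y{\left(U,h \right)} = 15 + U$
$x = 84665$ ($x = 287 \left(277 + \left(15 + 3\right)\right) = 287 \left(277 + 18\right) = 287 \cdot 295 = 84665$)
$- \frac{749179}{\left(\left(\frac{P}{-150488} + \frac{61052}{113424}\right) + x\right) + 241364} = - \frac{749179}{\left(\left(- \frac{3729}{-150488} + \frac{61052}{113424}\right) + 84665\right) + 241364} = - \frac{749179}{\left(\left(\left(-3729\right) \left(- \frac{1}{150488}\right) + 61052 \cdot \frac{1}{113424}\right) + 84665\right) + 241364} = - \frac{749179}{\left(\left(\frac{3729}{150488} + \frac{15263}{28356}\right) + 84665\right) + 241364} = - \frac{749179}{\left(\frac{600659467}{1066809432} + 84665\right) + 241364} = - \frac{749179}{\frac{90322021219747}{1066809432} + 241364} = - \frac{749179}{\frac{347811412964995}{1066809432}} = \left(-749179\right) \frac{1066809432}{347811412964995} = - \frac{799231223456328}{347811412964995}$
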